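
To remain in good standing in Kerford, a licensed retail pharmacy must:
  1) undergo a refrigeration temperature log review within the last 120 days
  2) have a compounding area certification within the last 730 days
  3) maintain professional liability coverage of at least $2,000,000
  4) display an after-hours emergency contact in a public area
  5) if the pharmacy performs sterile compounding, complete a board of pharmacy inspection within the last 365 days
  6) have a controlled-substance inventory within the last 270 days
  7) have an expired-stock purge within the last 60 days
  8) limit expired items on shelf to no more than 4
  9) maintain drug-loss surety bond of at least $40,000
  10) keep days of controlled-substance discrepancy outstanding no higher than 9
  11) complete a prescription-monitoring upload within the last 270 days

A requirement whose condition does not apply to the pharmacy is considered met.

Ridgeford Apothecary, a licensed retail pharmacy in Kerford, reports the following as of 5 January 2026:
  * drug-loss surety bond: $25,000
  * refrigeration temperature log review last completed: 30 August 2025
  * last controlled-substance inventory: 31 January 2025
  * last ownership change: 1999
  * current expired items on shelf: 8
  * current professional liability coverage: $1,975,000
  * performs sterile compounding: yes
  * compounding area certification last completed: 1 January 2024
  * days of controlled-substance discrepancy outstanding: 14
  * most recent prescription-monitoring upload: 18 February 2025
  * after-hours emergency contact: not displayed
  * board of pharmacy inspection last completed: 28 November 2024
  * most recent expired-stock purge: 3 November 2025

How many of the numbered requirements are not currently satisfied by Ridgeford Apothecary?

1. refrigeration temperature log review 128 days ago vs limit 120 → not met
2. compounding area certification 735 days ago vs limit 730 → not met
3. professional liability coverage $1,975,000 < $2,000,000 → not met
4. after-hours emergency contact absent → not met
5. condition 'performs sterile compounding' holds; board of pharmacy inspection 403 days ago vs limit 365 → not met
6. controlled-substance inventory 339 days ago vs limit 270 → not met
7. expired-stock purge 63 days ago vs limit 60 → not met
8. expired items on shelf 8 > 4 → not met
9. drug-loss surety bond $25,000 < $40,000 → not met
10. days of controlled-substance discrepancy outstanding 14 > 9 → not met
11. prescription-monitoring upload 321 days ago vs limit 270 → not met
Not met: 11 of 11

11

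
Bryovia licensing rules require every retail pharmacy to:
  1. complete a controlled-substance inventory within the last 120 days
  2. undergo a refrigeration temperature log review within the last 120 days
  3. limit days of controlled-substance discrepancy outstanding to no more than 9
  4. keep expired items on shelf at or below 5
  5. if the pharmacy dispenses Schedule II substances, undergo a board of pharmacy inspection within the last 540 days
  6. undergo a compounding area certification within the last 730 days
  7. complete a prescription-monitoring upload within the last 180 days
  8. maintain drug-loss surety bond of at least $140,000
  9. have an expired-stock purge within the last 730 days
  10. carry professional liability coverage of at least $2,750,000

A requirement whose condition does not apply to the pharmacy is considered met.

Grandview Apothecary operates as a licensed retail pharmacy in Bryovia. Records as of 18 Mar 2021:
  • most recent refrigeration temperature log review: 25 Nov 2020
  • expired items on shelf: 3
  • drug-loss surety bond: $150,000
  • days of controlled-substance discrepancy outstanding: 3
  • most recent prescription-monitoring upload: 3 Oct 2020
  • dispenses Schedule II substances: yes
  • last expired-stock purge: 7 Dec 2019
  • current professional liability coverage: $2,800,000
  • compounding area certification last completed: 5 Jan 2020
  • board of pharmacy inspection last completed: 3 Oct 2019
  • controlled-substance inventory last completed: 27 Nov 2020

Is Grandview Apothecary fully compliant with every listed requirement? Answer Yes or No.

1. controlled-substance inventory 111 days ago vs limit 120 → met
2. refrigeration temperature log review 113 days ago vs limit 120 → met
3. days of controlled-substance discrepancy outstanding 3 ≤ 9 → met
4. expired items on shelf 3 ≤ 5 → met
5. condition 'dispenses Schedule II substances' holds; board of pharmacy inspection 532 days ago vs limit 540 → met
6. compounding area certification 438 days ago vs limit 730 → met
7. prescription-monitoring upload 166 days ago vs limit 180 → met
8. drug-loss surety bond $150,000 ≥ $140,000 → met
9. expired-stock purge 467 days ago vs limit 730 → met
10. professional liability coverage $2,800,000 ≥ $2,750,000 → met
All met.

Yes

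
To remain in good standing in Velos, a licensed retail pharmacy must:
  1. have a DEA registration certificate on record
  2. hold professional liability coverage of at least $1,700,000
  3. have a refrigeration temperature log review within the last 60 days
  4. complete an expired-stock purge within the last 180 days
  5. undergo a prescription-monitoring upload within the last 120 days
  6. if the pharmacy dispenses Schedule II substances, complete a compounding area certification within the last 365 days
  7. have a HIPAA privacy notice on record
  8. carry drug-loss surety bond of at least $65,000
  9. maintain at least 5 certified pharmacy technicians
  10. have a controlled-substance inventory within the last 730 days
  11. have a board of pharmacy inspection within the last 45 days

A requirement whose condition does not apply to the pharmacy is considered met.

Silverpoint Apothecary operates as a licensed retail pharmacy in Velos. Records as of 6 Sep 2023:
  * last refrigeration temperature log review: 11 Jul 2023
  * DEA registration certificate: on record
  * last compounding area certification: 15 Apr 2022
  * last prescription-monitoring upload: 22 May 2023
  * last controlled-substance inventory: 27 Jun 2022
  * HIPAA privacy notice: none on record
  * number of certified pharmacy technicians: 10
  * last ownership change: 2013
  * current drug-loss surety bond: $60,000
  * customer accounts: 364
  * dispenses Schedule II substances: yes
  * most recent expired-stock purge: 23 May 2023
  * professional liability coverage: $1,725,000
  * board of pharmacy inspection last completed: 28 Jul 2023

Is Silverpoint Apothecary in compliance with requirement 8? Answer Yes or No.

No

8. drug-loss surety bond $60,000 < $65,000 → not met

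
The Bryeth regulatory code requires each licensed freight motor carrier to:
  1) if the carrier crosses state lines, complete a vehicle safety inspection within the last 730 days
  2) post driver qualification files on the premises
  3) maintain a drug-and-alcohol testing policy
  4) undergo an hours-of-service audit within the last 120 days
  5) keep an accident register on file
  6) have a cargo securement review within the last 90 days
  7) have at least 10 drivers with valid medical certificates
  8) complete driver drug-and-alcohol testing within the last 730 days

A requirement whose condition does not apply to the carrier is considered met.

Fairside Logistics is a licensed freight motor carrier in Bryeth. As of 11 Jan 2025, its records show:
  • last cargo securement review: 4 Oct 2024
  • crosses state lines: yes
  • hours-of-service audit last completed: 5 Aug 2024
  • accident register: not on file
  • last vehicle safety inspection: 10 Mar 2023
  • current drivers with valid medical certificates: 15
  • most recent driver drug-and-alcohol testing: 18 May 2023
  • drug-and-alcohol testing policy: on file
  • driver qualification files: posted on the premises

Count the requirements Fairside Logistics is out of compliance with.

3

1. condition 'crosses state lines' holds; vehicle safety inspection 673 days ago vs limit 730 → met
2. driver qualification files present → met
3. drug-and-alcohol testing policy present → met
4. hours-of-service audit 159 days ago vs limit 120 → not met
5. accident register absent → not met
6. cargo securement review 99 days ago vs limit 90 → not met
7. drivers with valid medical certificates 15 ≥ 10 → met
8. driver drug-and-alcohol testing 604 days ago vs limit 730 → met
Not met: 3 of 8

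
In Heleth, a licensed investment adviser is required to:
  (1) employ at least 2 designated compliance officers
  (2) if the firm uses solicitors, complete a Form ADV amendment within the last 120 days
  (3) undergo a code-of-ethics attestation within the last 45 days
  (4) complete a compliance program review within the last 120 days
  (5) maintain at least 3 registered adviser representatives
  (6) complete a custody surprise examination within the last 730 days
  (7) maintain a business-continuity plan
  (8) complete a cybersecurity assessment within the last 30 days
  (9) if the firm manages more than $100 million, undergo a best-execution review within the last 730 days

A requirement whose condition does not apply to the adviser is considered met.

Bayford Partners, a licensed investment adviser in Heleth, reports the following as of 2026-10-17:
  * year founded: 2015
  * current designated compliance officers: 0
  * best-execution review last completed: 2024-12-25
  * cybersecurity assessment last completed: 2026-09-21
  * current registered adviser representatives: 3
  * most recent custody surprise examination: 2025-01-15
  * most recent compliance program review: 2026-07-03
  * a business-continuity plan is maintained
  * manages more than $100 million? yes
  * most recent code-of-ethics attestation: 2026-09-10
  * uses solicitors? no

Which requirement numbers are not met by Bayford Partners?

1. designated compliance officers 0 < 2 → not met
2. condition 'uses solicitors' does not hold → requirement n/a → met
3. code-of-ethics attestation 37 days ago vs limit 45 → met
4. compliance program review 106 days ago vs limit 120 → met
5. registered adviser representatives 3 ≥ 3 → met
6. custody surprise examination 640 days ago vs limit 730 → met
7. business-continuity plan present → met
8. cybersecurity assessment 26 days ago vs limit 30 → met
9. condition 'manages more than $100 million' holds; best-execution review 661 days ago vs limit 730 → met
Not met: 1

1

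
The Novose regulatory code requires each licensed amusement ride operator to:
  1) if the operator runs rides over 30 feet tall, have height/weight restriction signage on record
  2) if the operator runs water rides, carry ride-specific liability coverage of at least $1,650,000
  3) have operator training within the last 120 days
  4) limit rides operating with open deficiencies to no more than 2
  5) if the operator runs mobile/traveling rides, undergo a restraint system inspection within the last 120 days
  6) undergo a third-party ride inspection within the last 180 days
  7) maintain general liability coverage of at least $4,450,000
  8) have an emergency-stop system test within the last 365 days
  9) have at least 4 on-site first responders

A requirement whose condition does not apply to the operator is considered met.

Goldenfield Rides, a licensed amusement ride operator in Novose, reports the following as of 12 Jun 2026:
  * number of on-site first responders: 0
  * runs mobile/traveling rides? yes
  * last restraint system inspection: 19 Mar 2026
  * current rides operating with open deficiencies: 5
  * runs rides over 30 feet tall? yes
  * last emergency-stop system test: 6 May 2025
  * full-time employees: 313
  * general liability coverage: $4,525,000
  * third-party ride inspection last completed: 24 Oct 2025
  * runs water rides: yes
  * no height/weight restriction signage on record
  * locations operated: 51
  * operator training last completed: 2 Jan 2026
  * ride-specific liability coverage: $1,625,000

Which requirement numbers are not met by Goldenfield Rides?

1, 2, 3, 4, 6, 8, 9

1. condition 'runs rides over 30 feet tall' holds; height/weight restriction signage absent → not met
2. condition 'runs water rides' holds; ride-specific liability coverage $1,625,000 < $1,650,000 → not met
3. operator training 161 days ago vs limit 120 → not met
4. rides operating with open deficiencies 5 > 2 → not met
5. condition 'runs mobile/traveling rides' holds; restraint system inspection 85 days ago vs limit 120 → met
6. third-party ride inspection 231 days ago vs limit 180 → not met
7. general liability coverage $4,525,000 ≥ $4,450,000 → met
8. emergency-stop system test 402 days ago vs limit 365 → not met
9. on-site first responders 0 < 4 → not met
Not met: 1, 2, 3, 4, 6, 8, 9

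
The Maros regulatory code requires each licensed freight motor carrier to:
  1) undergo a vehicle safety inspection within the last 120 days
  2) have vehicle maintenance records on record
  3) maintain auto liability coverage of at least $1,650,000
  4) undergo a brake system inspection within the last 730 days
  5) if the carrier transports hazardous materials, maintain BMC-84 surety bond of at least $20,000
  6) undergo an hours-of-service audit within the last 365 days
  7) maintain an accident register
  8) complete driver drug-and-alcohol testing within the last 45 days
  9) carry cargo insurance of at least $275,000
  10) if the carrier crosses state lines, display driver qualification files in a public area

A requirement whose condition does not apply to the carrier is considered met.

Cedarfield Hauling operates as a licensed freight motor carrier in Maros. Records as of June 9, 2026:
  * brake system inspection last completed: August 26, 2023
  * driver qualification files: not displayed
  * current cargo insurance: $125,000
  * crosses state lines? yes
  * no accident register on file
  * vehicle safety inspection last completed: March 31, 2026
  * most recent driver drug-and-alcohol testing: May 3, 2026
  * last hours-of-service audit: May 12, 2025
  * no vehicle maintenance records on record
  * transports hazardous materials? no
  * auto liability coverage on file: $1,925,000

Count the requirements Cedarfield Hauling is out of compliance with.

1. vehicle safety inspection 70 days ago vs limit 120 → met
2. vehicle maintenance records absent → not met
3. auto liability coverage $1,925,000 ≥ $1,650,000 → met
4. brake system inspection 1018 days ago vs limit 730 → not met
5. condition 'transports hazardous materials' does not hold → requirement n/a → met
6. hours-of-service audit 393 days ago vs limit 365 → not met
7. accident register absent → not met
8. driver drug-and-alcohol testing 37 days ago vs limit 45 → met
9. cargo insurance $125,000 < $275,000 → not met
10. condition 'crosses state lines' holds; driver qualification files absent → not met
Not met: 6 of 10

6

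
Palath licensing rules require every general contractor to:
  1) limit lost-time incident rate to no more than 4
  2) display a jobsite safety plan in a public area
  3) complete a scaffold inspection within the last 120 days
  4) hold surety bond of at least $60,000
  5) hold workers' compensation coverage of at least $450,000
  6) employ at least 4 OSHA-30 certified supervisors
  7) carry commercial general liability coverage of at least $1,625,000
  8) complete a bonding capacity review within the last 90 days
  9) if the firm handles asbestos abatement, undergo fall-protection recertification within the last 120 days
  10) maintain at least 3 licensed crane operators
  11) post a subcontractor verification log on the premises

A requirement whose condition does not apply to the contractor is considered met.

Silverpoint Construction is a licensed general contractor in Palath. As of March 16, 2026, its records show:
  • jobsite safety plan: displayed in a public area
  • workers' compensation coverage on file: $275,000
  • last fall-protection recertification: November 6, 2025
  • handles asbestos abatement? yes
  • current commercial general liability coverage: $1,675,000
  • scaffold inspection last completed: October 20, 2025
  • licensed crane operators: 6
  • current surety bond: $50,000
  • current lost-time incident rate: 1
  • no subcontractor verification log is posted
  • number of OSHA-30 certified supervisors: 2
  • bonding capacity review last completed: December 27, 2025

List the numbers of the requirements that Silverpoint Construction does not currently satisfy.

3, 4, 5, 6, 9, 11

1. lost-time incident rate 1 ≤ 4 → met
2. jobsite safety plan present → met
3. scaffold inspection 147 days ago vs limit 120 → not met
4. surety bond $50,000 < $60,000 → not met
5. workers' compensation coverage $275,000 < $450,000 → not met
6. OSHA-30 certified supervisors 2 < 4 → not met
7. commercial general liability coverage $1,675,000 ≥ $1,625,000 → met
8. bonding capacity review 79 days ago vs limit 90 → met
9. condition 'handles asbestos abatement' holds; fall-protection recertification 130 days ago vs limit 120 → not met
10. licensed crane operators 6 ≥ 3 → met
11. subcontractor verification log absent → not met
Not met: 3, 4, 5, 6, 9, 11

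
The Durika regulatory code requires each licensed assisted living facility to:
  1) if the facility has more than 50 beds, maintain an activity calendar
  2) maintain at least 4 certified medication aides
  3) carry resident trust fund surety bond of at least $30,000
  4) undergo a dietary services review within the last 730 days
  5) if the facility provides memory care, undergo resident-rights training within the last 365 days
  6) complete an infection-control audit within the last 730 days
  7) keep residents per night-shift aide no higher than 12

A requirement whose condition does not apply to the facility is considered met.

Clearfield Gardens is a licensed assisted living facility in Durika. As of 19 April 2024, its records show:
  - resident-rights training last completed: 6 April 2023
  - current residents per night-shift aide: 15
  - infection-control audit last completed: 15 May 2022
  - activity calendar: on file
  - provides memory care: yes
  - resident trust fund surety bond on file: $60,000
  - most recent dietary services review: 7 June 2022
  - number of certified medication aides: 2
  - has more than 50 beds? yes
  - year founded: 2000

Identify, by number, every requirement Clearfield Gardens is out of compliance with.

1. condition 'has more than 50 beds' holds; activity calendar present → met
2. certified medication aides 2 < 4 → not met
3. resident trust fund surety bond $60,000 ≥ $30,000 → met
4. dietary services review 682 days ago vs limit 730 → met
5. condition 'provides memory care' holds; resident-rights training 379 days ago vs limit 365 → not met
6. infection-control audit 705 days ago vs limit 730 → met
7. residents per night-shift aide 15 > 12 → not met
Not met: 2, 5, 7

2, 5, 7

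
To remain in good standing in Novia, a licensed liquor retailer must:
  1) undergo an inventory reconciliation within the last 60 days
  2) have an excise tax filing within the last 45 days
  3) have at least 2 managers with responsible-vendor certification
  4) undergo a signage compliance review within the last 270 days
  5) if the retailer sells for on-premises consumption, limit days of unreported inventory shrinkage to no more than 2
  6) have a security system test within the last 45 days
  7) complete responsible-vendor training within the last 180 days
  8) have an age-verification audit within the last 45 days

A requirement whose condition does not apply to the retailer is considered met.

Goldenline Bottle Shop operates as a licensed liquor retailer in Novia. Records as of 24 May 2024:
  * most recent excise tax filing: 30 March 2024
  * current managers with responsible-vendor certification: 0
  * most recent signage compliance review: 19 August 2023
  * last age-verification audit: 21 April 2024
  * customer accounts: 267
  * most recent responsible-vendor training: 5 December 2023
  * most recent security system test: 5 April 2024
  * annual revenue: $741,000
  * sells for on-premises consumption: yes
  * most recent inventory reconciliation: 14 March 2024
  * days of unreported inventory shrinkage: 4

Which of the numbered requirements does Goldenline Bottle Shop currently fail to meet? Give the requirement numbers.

1. inventory reconciliation 71 days ago vs limit 60 → not met
2. excise tax filing 55 days ago vs limit 45 → not met
3. managers with responsible-vendor certification 0 < 2 → not met
4. signage compliance review 279 days ago vs limit 270 → not met
5. condition 'sells for on-premises consumption' holds; days of unreported inventory shrinkage 4 > 2 → not met
6. security system test 49 days ago vs limit 45 → not met
7. responsible-vendor training 171 days ago vs limit 180 → met
8. age-verification audit 33 days ago vs limit 45 → met
Not met: 1, 2, 3, 4, 5, 6

1, 2, 3, 4, 5, 6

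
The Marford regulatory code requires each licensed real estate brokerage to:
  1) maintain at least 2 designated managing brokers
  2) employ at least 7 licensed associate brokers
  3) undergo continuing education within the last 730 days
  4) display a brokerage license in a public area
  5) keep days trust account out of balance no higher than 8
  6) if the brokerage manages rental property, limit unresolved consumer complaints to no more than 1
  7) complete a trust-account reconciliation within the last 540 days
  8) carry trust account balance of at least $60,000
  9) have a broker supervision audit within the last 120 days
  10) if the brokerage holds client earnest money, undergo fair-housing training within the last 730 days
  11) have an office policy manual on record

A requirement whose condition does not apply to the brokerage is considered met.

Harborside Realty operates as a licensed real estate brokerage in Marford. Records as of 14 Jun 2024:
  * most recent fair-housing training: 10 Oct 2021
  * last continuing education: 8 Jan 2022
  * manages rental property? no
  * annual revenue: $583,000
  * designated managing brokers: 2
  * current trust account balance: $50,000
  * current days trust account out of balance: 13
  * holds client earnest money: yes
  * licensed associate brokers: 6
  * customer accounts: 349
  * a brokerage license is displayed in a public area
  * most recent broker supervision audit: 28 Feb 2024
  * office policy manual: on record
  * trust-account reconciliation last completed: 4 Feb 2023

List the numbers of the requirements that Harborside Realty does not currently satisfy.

1. designated managing brokers 2 ≥ 2 → met
2. licensed associate brokers 6 < 7 → not met
3. continuing education 888 days ago vs limit 730 → not met
4. brokerage license present → met
5. days trust account out of balance 13 > 8 → not met
6. condition 'manages rental property' does not hold → requirement n/a → met
7. trust-account reconciliation 496 days ago vs limit 540 → met
8. trust account balance $50,000 < $60,000 → not met
9. broker supervision audit 107 days ago vs limit 120 → met
10. condition 'holds client earnest money' holds; fair-housing training 978 days ago vs limit 730 → not met
11. office policy manual present → met
Not met: 2, 3, 5, 8, 10

2, 3, 5, 8, 10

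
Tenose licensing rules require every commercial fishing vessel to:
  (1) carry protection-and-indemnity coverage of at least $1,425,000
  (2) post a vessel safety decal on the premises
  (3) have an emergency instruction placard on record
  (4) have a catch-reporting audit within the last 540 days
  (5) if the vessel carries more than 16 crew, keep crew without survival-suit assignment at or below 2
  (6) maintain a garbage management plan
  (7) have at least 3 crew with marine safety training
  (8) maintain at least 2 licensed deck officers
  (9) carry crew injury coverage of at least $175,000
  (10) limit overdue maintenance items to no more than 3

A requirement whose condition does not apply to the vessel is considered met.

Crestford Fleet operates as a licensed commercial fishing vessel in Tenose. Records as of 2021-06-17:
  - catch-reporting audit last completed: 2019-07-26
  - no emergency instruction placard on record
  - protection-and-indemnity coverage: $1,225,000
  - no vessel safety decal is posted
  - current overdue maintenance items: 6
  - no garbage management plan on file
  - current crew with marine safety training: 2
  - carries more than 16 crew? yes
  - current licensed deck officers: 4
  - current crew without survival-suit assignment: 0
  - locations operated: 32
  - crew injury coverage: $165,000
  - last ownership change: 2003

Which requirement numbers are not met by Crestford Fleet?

1. protection-and-indemnity coverage $1,225,000 < $1,425,000 → not met
2. vessel safety decal absent → not met
3. emergency instruction placard absent → not met
4. catch-reporting audit 692 days ago vs limit 540 → not met
5. condition 'carries more than 16 crew' holds; crew without survival-suit assignment 0 ≤ 2 → met
6. garbage management plan absent → not met
7. crew with marine safety training 2 < 3 → not met
8. licensed deck officers 4 ≥ 2 → met
9. crew injury coverage $165,000 < $175,000 → not met
10. overdue maintenance items 6 > 3 → not met
Not met: 1, 2, 3, 4, 6, 7, 9, 10

1, 2, 3, 4, 6, 7, 9, 10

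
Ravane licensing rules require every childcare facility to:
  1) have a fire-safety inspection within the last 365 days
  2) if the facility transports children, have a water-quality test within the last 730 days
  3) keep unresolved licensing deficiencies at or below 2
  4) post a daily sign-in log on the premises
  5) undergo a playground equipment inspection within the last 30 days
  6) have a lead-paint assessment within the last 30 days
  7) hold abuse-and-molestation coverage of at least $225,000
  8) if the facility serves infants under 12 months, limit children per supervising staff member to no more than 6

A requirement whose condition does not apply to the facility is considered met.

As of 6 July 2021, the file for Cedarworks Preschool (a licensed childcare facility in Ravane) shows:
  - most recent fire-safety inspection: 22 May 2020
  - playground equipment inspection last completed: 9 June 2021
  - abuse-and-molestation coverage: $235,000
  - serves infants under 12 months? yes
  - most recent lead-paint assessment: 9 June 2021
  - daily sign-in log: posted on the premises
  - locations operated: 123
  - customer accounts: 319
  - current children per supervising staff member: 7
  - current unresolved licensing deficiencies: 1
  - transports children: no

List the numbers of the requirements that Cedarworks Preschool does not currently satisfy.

1. fire-safety inspection 410 days ago vs limit 365 → not met
2. condition 'transports children' does not hold → requirement n/a → met
3. unresolved licensing deficiencies 1 ≤ 2 → met
4. daily sign-in log present → met
5. playground equipment inspection 27 days ago vs limit 30 → met
6. lead-paint assessment 27 days ago vs limit 30 → met
7. abuse-and-molestation coverage $235,000 ≥ $225,000 → met
8. condition 'serves infants under 12 months' holds; children per supervising staff member 7 > 6 → not met
Not met: 1, 8

1, 8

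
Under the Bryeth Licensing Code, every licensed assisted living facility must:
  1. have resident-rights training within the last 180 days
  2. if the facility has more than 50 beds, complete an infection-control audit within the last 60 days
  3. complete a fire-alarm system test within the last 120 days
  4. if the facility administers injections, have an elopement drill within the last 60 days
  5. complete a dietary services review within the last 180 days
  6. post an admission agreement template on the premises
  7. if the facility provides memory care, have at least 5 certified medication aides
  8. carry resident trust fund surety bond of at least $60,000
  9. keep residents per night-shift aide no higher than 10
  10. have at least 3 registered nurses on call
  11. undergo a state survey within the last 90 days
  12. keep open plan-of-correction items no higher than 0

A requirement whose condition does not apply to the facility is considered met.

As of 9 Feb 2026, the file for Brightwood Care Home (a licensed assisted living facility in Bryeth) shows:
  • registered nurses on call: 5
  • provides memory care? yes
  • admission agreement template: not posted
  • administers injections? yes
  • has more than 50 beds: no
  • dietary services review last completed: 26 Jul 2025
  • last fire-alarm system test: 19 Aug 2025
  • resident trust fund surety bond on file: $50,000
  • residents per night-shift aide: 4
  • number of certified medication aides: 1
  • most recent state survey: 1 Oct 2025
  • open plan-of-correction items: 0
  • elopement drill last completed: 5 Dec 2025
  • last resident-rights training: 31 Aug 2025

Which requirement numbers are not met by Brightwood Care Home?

1. resident-rights training 162 days ago vs limit 180 → met
2. condition 'has more than 50 beds' does not hold → requirement n/a → met
3. fire-alarm system test 174 days ago vs limit 120 → not met
4. condition 'administers injections' holds; elopement drill 66 days ago vs limit 60 → not met
5. dietary services review 198 days ago vs limit 180 → not met
6. admission agreement template absent → not met
7. condition 'provides memory care' holds; certified medication aides 1 < 5 → not met
8. resident trust fund surety bond $50,000 < $60,000 → not met
9. residents per night-shift aide 4 ≤ 10 → met
10. registered nurses on call 5 ≥ 3 → met
11. state survey 131 days ago vs limit 90 → not met
12. open plan-of-correction items 0 ≤ 0 → met
Not met: 3, 4, 5, 6, 7, 8, 11

3, 4, 5, 6, 7, 8, 11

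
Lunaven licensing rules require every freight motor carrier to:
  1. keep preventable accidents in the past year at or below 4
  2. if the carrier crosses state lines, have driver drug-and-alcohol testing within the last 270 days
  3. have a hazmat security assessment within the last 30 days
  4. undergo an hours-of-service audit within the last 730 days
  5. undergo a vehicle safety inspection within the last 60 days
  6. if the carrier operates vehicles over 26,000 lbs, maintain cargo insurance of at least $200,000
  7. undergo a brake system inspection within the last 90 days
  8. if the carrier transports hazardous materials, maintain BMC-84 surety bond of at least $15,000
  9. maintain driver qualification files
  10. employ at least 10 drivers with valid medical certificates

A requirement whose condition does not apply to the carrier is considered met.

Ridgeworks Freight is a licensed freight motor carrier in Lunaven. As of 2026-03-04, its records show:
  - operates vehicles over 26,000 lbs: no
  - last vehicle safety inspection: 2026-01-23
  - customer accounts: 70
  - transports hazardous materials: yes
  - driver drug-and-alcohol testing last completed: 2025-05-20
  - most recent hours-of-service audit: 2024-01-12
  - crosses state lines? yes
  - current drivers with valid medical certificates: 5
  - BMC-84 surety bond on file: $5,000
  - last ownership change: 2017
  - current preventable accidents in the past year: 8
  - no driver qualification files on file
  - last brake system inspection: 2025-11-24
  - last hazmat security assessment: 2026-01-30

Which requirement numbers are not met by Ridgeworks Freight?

1. preventable accidents in the past year 8 > 4 → not met
2. condition 'crosses state lines' holds; driver drug-and-alcohol testing 288 days ago vs limit 270 → not met
3. hazmat security assessment 33 days ago vs limit 30 → not met
4. hours-of-service audit 782 days ago vs limit 730 → not met
5. vehicle safety inspection 40 days ago vs limit 60 → met
6. condition 'operates vehicles over 26,000 lbs' does not hold → requirement n/a → met
7. brake system inspection 100 days ago vs limit 90 → not met
8. condition 'transports hazardous materials' holds; BMC-84 surety bond $5,000 < $15,000 → not met
9. driver qualification files absent → not met
10. drivers with valid medical certificates 5 < 10 → not met
Not met: 1, 2, 3, 4, 7, 8, 9, 10

1, 2, 3, 4, 7, 8, 9, 10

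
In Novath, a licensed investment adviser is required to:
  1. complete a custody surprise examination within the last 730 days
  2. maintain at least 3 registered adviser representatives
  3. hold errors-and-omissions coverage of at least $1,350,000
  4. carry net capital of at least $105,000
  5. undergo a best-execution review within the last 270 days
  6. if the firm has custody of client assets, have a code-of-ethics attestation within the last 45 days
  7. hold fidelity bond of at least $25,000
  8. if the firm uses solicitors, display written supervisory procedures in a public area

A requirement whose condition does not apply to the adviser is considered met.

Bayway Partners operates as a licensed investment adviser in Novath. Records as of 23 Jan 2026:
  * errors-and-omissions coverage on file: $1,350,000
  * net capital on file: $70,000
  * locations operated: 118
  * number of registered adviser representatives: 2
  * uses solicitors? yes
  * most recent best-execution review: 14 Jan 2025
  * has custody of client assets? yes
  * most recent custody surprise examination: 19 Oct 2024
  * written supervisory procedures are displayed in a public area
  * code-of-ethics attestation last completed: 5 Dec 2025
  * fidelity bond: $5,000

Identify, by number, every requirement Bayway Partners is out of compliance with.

2, 4, 5, 6, 7

1. custody surprise examination 461 days ago vs limit 730 → met
2. registered adviser representatives 2 < 3 → not met
3. errors-and-omissions coverage $1,350,000 ≥ $1,350,000 → met
4. net capital $70,000 < $105,000 → not met
5. best-execution review 374 days ago vs limit 270 → not met
6. condition 'has custody of client assets' holds; code-of-ethics attestation 49 days ago vs limit 45 → not met
7. fidelity bond $5,000 < $25,000 → not met
8. condition 'uses solicitors' holds; written supervisory procedures present → met
Not met: 2, 4, 5, 6, 7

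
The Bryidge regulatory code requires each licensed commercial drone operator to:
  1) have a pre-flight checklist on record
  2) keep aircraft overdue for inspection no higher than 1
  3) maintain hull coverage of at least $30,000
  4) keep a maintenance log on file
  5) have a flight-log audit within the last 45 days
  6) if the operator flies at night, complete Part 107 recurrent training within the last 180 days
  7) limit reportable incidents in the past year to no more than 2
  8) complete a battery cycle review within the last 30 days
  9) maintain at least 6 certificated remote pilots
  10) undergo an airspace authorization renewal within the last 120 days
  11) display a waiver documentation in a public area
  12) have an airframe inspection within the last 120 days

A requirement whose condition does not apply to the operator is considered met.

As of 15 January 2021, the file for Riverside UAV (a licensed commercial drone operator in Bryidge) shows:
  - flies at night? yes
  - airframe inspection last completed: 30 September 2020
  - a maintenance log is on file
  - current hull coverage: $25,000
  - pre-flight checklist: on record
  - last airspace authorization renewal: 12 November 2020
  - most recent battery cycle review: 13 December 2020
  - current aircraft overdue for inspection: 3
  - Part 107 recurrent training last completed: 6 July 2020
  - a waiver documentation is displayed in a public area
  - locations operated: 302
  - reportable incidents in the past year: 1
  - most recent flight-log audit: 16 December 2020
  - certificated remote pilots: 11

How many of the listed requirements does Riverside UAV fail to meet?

4

1. pre-flight checklist present → met
2. aircraft overdue for inspection 3 > 1 → not met
3. hull coverage $25,000 < $30,000 → not met
4. maintenance log present → met
5. flight-log audit 30 days ago vs limit 45 → met
6. condition 'flies at night' holds; Part 107 recurrent training 193 days ago vs limit 180 → not met
7. reportable incidents in the past year 1 ≤ 2 → met
8. battery cycle review 33 days ago vs limit 30 → not met
9. certificated remote pilots 11 ≥ 6 → met
10. airspace authorization renewal 64 days ago vs limit 120 → met
11. waiver documentation present → met
12. airframe inspection 107 days ago vs limit 120 → met
Not met: 4 of 12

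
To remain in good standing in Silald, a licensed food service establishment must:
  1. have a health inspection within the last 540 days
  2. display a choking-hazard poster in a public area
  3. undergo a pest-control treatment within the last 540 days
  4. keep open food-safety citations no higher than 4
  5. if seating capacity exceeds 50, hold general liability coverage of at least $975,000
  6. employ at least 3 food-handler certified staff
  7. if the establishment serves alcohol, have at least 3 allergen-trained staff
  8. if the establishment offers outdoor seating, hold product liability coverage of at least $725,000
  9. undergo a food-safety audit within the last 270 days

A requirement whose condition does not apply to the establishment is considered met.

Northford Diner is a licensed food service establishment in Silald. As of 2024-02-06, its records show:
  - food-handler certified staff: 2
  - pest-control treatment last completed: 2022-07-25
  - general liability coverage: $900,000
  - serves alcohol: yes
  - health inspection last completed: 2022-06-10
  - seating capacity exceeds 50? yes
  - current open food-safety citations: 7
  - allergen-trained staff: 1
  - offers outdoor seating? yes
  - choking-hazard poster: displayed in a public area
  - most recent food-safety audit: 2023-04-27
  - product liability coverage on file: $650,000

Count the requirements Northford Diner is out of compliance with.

8

1. health inspection 606 days ago vs limit 540 → not met
2. choking-hazard poster present → met
3. pest-control treatment 561 days ago vs limit 540 → not met
4. open food-safety citations 7 > 4 → not met
5. condition 'seating capacity exceeds 50' holds; general liability coverage $900,000 < $975,000 → not met
6. food-handler certified staff 2 < 3 → not met
7. condition 'serves alcohol' holds; allergen-trained staff 1 < 3 → not met
8. condition 'offers outdoor seating' holds; product liability coverage $650,000 < $725,000 → not met
9. food-safety audit 285 days ago vs limit 270 → not met
Not met: 8 of 9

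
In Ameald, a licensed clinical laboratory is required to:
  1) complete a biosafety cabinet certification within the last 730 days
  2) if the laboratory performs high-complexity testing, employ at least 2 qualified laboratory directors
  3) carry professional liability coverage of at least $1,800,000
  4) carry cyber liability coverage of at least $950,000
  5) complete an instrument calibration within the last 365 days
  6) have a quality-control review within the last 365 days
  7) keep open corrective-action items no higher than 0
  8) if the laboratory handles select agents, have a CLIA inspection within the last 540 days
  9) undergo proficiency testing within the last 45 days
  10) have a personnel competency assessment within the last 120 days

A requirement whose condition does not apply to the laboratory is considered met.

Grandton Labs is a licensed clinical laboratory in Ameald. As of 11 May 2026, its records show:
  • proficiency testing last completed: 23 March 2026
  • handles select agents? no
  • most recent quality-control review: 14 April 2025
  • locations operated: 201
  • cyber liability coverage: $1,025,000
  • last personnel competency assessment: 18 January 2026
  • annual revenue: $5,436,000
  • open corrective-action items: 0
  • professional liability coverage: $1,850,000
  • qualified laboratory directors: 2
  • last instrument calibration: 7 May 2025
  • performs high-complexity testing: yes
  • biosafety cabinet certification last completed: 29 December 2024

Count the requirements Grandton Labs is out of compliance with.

1. biosafety cabinet certification 498 days ago vs limit 730 → met
2. condition 'performs high-complexity testing' holds; qualified laboratory directors 2 ≥ 2 → met
3. professional liability coverage $1,850,000 ≥ $1,800,000 → met
4. cyber liability coverage $1,025,000 ≥ $950,000 → met
5. instrument calibration 369 days ago vs limit 365 → not met
6. quality-control review 392 days ago vs limit 365 → not met
7. open corrective-action items 0 ≤ 0 → met
8. condition 'handles select agents' does not hold → requirement n/a → met
9. proficiency testing 49 days ago vs limit 45 → not met
10. personnel competency assessment 113 days ago vs limit 120 → met
Not met: 3 of 10

3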